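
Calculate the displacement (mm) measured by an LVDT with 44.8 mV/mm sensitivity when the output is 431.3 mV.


Displacement = Vout / sensitivity.
d = 431.3 / 44.8
d = 9.627 mm

9.627 mm


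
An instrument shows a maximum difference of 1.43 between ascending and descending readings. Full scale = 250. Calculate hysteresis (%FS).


Hysteresis = (max difference / full scale) * 100%.
H = (1.43 / 250) * 100
H = 0.572 %FS

0.572 %FS


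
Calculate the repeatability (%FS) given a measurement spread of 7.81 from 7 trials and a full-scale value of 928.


Repeatability = (spread / full scale) * 100%.
R = (7.81 / 928) * 100
R = 0.842 %FS

0.842 %FS


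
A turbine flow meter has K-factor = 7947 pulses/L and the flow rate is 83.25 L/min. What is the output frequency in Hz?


Frequency = K * Q / 60 (converting L/min to L/s).
f = 7947 * 83.25 / 60
f = 661587.75 / 60
f = 11026.46 Hz

11026.46 Hz


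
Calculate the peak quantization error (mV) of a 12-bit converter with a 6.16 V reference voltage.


The maximum quantization error is +/- LSB/2.
LSB = Vref / 2^n = 6.16 / 4096 = 0.00150391 V
Max error = LSB / 2 = 0.00150391 / 2 = 0.00075195 V
Max error = 0.752 mV

0.752 mV


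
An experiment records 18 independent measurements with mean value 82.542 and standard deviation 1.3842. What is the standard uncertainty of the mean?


The standard uncertainty for Type A evaluation is u = s / sqrt(n).
u = 1.3842 / sqrt(18)
u = 1.3842 / 4.2426
u = 0.3263

0.3263


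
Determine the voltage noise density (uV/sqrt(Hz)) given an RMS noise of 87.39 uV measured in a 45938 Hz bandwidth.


Noise spectral density = Vrms / sqrt(BW).
NSD = 87.39 / sqrt(45938)
NSD = 87.39 / 214.3315
NSD = 0.4077 uV/sqrt(Hz)

0.4077 uV/sqrt(Hz)


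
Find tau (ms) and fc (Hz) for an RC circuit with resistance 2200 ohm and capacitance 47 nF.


Time constant: tau = R * C.
tau = 2200 * 4.70e-08 = 0.0001034 s
tau = 0.1034 ms
Cutoff frequency: fc = 1 / (2*pi*R*C).
fc = 1 / (2*pi*0.0001034) = 1539.22 Hz

tau = 0.1034 ms, fc = 1539.22 Hz


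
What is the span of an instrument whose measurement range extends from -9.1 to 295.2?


Span = upper range - lower range.
Span = 295.2 - (-9.1)
Span = 304.3

304.3


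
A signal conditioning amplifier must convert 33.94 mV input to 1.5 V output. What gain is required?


Gain = Vout / Vin (converting to same units).
G = 1.5 V / 33.94 mV
G = 1500.0 mV / 33.94 mV
G = 44.2

44.2


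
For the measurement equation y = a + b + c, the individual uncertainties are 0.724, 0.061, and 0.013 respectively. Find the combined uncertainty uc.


For a sum of independent quantities, uc = sqrt(u1^2 + u2^2 + u3^2).
uc = sqrt(0.724^2 + 0.061^2 + 0.013^2)
uc = sqrt(0.524176 + 0.003721 + 0.000169)
uc = 0.7267

0.7267


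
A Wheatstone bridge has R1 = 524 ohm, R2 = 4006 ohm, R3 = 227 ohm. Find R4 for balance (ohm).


At balance: R1*R4 = R2*R3, so R4 = R2*R3/R1.
R4 = 4006 * 227 / 524
R4 = 909362 / 524
R4 = 1735.42 ohm

1735.42 ohm


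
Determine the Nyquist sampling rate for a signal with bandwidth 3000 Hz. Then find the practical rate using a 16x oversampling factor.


By Nyquist theorem, fs_min = 2 * fmax.
fs_min = 2 * 3000 = 6000 Hz
Practical rate = 16 * fs_min = 16 * 6000 = 96000 Hz

fs_min = 6000 Hz, fs_practical = 96000 Hz


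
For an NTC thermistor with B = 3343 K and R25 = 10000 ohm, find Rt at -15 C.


NTC thermistor equation: Rt = R25 * exp(B * (1/T - 1/T25)).
T in Kelvin: 258.15 K, T25 = 298.15 K
1/T - 1/T25 = 1/258.15 - 1/298.15 = 0.0005197
B * (1/T - 1/T25) = 3343 * 0.0005197 = 1.7374
Rt = 10000 * exp(1.7374) = 56823.1 ohm

56823.1 ohm


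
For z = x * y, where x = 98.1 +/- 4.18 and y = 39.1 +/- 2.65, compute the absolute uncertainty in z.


For a product z = x*y, the relative uncertainty is:
uz/z = sqrt((ux/x)^2 + (uy/y)^2)
Relative uncertainties: ux/x = 4.18/98.1 = 0.04261
uy/y = 2.65/39.1 = 0.067775
z = 98.1 * 39.1 = 3835.7
uz = 3835.7 * sqrt(0.04261^2 + 0.067775^2) = 307.073

307.073


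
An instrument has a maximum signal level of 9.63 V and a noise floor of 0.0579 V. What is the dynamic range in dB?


Dynamic range = 20 * log10(Vmax / Vnoise).
DR = 20 * log10(9.63 / 0.0579)
DR = 20 * log10(166.32)
DR = 44.42 dB

44.42 dB


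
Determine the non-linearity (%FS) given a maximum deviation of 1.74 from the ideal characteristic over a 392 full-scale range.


Linearity error = (max deviation / full scale) * 100%.
Linearity = (1.74 / 392) * 100
Linearity = 0.444 %FS

0.444 %FS


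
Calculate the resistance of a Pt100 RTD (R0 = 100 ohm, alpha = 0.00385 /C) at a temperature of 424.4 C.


The RTD equation: Rt = R0 * (1 + alpha * T).
Rt = 100 * (1 + 0.00385 * 424.4)
Rt = 100 * (1 + 1.63394)
Rt = 100 * 2.63394
Rt = 263.394 ohm

263.394 ohm


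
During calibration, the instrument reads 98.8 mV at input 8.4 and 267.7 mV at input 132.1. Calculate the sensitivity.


Sensitivity = (y2 - y1) / (x2 - x1).
S = (267.7 - 98.8) / (132.1 - 8.4)
S = 168.9 / 123.7
S = 1.3654 mV/unit

1.3654 mV/unit


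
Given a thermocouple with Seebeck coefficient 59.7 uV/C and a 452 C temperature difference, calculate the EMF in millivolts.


The thermocouple output V = sensitivity * dT.
V = 59.7 uV/C * 452 C
V = 26984.4 uV
V = 26.984 mV

26.984 mV


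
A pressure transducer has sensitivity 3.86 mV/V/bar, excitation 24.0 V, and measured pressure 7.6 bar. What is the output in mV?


Output = sensitivity * Vex * P.
Vout = 3.86 * 24.0 * 7.6
Vout = 92.64 * 7.6
Vout = 704.06 mV

704.06 mV


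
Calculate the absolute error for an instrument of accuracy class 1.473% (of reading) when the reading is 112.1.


Absolute error = (accuracy% / 100) * reading.
Error = (1.473 / 100) * 112.1
Error = 0.01473 * 112.1
Error = 1.6512

1.6512


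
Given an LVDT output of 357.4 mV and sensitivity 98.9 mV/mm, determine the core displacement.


Displacement = Vout / sensitivity.
d = 357.4 / 98.9
d = 3.614 mm

3.614 mm


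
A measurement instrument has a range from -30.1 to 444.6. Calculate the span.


Span = upper range - lower range.
Span = 444.6 - (-30.1)
Span = 474.7

474.7


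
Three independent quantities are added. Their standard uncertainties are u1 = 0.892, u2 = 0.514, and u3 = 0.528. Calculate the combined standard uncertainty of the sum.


For a sum of independent quantities, uc = sqrt(u1^2 + u2^2 + u3^2).
uc = sqrt(0.892^2 + 0.514^2 + 0.528^2)
uc = sqrt(0.795664 + 0.264196 + 0.278784)
uc = 1.157

1.157


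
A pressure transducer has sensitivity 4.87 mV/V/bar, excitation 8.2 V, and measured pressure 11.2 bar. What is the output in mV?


Output = sensitivity * Vex * P.
Vout = 4.87 * 8.2 * 11.2
Vout = 39.934 * 11.2
Vout = 447.26 mV

447.26 mV


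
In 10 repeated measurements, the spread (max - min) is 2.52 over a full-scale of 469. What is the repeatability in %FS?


Repeatability = (spread / full scale) * 100%.
R = (2.52 / 469) * 100
R = 0.537 %FS

0.537 %FS


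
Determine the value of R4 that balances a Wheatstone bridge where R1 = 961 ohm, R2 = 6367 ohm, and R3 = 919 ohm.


At balance: R1*R4 = R2*R3, so R4 = R2*R3/R1.
R4 = 6367 * 919 / 961
R4 = 5851273 / 961
R4 = 6088.73 ohm

6088.73 ohm


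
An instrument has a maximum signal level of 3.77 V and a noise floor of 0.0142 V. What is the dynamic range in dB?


Dynamic range = 20 * log10(Vmax / Vnoise).
DR = 20 * log10(3.77 / 0.0142)
DR = 20 * log10(265.49)
DR = 48.48 dB

48.48 dB


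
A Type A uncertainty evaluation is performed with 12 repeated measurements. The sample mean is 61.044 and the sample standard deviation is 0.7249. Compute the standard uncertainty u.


The standard uncertainty for Type A evaluation is u = s / sqrt(n).
u = 0.7249 / sqrt(12)
u = 0.7249 / 3.4641
u = 0.2093

0.2093


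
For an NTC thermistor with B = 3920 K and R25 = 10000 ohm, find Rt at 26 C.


NTC thermistor equation: Rt = R25 * exp(B * (1/T - 1/T25)).
T in Kelvin: 299.15 K, T25 = 298.15 K
1/T - 1/T25 = 1/299.15 - 1/298.15 = -1.121e-05
B * (1/T - 1/T25) = 3920 * -1.121e-05 = -0.044
Rt = 10000 * exp(-0.044) = 9570.0 ohm

9570.0 ohm


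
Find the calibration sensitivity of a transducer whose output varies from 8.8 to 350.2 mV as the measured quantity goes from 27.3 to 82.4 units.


Sensitivity = (y2 - y1) / (x2 - x1).
S = (350.2 - 8.8) / (82.4 - 27.3)
S = 341.4 / 55.1
S = 6.196 mV/unit

6.196 mV/unit


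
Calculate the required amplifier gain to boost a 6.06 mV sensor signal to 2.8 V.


Gain = Vout / Vin (converting to same units).
G = 2.8 V / 6.06 mV
G = 2800.0 mV / 6.06 mV
G = 462.05

462.05


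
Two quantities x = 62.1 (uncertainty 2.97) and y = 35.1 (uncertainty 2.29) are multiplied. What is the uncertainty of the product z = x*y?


For a product z = x*y, the relative uncertainty is:
uz/z = sqrt((ux/x)^2 + (uy/y)^2)
Relative uncertainties: ux/x = 2.97/62.1 = 0.047826
uy/y = 2.29/35.1 = 0.065242
z = 62.1 * 35.1 = 2179.7
uz = 2179.7 * sqrt(0.047826^2 + 0.065242^2) = 176.326

176.326


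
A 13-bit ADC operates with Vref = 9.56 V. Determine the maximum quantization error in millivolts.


The maximum quantization error is +/- LSB/2.
LSB = Vref / 2^n = 9.56 / 8192 = 0.00116699 V
Max error = LSB / 2 = 0.00116699 / 2 = 0.0005835 V
Max error = 0.5835 mV

0.5835 mV


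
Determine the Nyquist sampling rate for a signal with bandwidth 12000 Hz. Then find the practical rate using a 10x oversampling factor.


By Nyquist theorem, fs_min = 2 * fmax.
fs_min = 2 * 12000 = 24000 Hz
Practical rate = 10 * fs_min = 10 * 24000 = 240000 Hz

fs_min = 24000 Hz, fs_practical = 240000 Hz


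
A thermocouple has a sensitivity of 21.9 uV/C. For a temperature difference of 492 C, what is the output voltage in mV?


The thermocouple output V = sensitivity * dT.
V = 21.9 uV/C * 492 C
V = 10774.8 uV
V = 10.775 mV

10.775 mV


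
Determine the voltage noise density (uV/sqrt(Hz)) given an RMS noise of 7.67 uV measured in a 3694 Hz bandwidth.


Noise spectral density = Vrms / sqrt(BW).
NSD = 7.67 / sqrt(3694)
NSD = 7.67 / 60.7783
NSD = 0.1262 uV/sqrt(Hz)

0.1262 uV/sqrt(Hz)


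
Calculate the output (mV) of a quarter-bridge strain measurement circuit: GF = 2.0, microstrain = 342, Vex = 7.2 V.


Quarter bridge output: Vout = (GF * epsilon * Vex) / 4.
Vout = (2.0 * 342e-6 * 7.2) / 4
Vout = 0.0049248 / 4 V
Vout = 0.0012312 V = 1.2312 mV

1.2312 mV


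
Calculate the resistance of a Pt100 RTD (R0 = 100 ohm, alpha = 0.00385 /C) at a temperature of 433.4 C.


The RTD equation: Rt = R0 * (1 + alpha * T).
Rt = 100 * (1 + 0.00385 * 433.4)
Rt = 100 * (1 + 1.66859)
Rt = 100 * 2.66859
Rt = 266.859 ohm

266.859 ohm


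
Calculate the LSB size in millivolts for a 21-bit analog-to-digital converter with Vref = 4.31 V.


The resolution (LSB) of an ADC is Vref / 2^n.
LSB = 4.31 / 2^21
LSB = 4.31 / 2097152
LSB = 2.06e-06 V = 0.00205517 mV

0.00205517 mV


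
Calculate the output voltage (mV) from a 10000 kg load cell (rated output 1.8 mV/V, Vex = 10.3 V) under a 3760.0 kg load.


Vout = rated_output * Vex * (load / capacity).
Vout = 1.8 * 10.3 * (3760.0 / 10000)
Vout = 1.8 * 10.3 * 0.376
Vout = 6.971 mV

6.971 mV


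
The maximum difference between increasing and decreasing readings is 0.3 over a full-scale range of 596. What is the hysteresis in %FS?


Hysteresis = (max difference / full scale) * 100%.
H = (0.3 / 596) * 100
H = 0.05 %FS

0.05 %FS


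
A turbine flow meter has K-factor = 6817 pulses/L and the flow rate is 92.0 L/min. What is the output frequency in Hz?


Frequency = K * Q / 60 (converting L/min to L/s).
f = 6817 * 92.0 / 60
f = 627164.0 / 60
f = 10452.73 Hz

10452.73 Hz


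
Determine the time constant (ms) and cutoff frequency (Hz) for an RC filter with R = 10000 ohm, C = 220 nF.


Time constant: tau = R * C.
tau = 10000 * 2.20e-07 = 0.0022 s
tau = 2.2 ms
Cutoff frequency: fc = 1 / (2*pi*R*C).
fc = 1 / (2*pi*0.0022) = 72.34 Hz

tau = 2.2 ms, fc = 72.34 Hz


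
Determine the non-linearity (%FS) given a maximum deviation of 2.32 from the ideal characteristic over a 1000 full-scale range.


Linearity error = (max deviation / full scale) * 100%.
Linearity = (2.32 / 1000) * 100
Linearity = 0.232 %FS

0.232 %FS


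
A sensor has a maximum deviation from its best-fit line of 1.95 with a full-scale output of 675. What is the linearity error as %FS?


Linearity error = (max deviation / full scale) * 100%.
Linearity = (1.95 / 675) * 100
Linearity = 0.289 %FS

0.289 %FS


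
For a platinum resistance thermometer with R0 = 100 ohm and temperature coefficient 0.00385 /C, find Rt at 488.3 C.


The RTD equation: Rt = R0 * (1 + alpha * T).
Rt = 100 * (1 + 0.00385 * 488.3)
Rt = 100 * (1 + 1.879955)
Rt = 100 * 2.879955
Rt = 287.995 ohm

287.995 ohm


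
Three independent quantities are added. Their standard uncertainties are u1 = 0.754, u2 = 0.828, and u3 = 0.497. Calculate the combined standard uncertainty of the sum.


For a sum of independent quantities, uc = sqrt(u1^2 + u2^2 + u3^2).
uc = sqrt(0.754^2 + 0.828^2 + 0.497^2)
uc = sqrt(0.568516 + 0.685584 + 0.247009)
uc = 1.2252

1.2252


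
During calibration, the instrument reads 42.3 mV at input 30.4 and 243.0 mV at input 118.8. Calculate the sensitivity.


Sensitivity = (y2 - y1) / (x2 - x1).
S = (243.0 - 42.3) / (118.8 - 30.4)
S = 200.7 / 88.4
S = 2.2704 mV/unit

2.2704 mV/unit


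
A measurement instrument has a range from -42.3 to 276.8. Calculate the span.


Span = upper range - lower range.
Span = 276.8 - (-42.3)
Span = 319.1

319.1


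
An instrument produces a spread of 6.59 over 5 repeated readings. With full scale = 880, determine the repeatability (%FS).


Repeatability = (spread / full scale) * 100%.
R = (6.59 / 880) * 100
R = 0.749 %FS

0.749 %FS


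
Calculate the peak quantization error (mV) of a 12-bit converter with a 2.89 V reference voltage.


The maximum quantization error is +/- LSB/2.
LSB = Vref / 2^n = 2.89 / 4096 = 0.00070557 V
Max error = LSB / 2 = 0.00070557 / 2 = 0.00035278 V
Max error = 0.3528 mV

0.3528 mV


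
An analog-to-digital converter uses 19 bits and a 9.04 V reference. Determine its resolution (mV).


The resolution (LSB) of an ADC is Vref / 2^n.
LSB = 9.04 / 2^19
LSB = 9.04 / 524288
LSB = 1.724e-05 V = 0.01724243 mV

0.01724243 mV


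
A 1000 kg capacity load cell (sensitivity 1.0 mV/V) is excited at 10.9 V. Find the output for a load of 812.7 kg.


Vout = rated_output * Vex * (load / capacity).
Vout = 1.0 * 10.9 * (812.7 / 1000)
Vout = 1.0 * 10.9 * 0.8127
Vout = 8.858 mV

8.858 mV


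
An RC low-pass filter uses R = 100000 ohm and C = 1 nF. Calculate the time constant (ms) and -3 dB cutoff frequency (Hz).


Time constant: tau = R * C.
tau = 100000 * 1.00e-09 = 0.0001 s
tau = 0.1 ms
Cutoff frequency: fc = 1 / (2*pi*R*C).
fc = 1 / (2*pi*0.0001) = 1591.55 Hz

tau = 0.1 ms, fc = 1591.55 Hz


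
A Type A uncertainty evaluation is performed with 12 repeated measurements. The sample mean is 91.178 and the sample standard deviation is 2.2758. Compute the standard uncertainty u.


The standard uncertainty for Type A evaluation is u = s / sqrt(n).
u = 2.2758 / sqrt(12)
u = 2.2758 / 3.4641
u = 0.657

0.657


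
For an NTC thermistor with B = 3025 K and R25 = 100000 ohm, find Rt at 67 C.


NTC thermistor equation: Rt = R25 * exp(B * (1/T - 1/T25)).
T in Kelvin: 340.15 K, T25 = 298.15 K
1/T - 1/T25 = 1/340.15 - 1/298.15 = -0.00041414
B * (1/T - 1/T25) = 3025 * -0.00041414 = -1.2528
Rt = 100000 * exp(-1.2528) = 28571.4 ohm

28571.4 ohm


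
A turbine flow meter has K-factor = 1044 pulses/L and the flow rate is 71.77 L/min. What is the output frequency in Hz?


Frequency = K * Q / 60 (converting L/min to L/s).
f = 1044 * 71.77 / 60
f = 74927.88 / 60
f = 1248.8 Hz

1248.8 Hz


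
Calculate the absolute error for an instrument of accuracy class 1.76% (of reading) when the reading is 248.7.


Absolute error = (accuracy% / 100) * reading.
Error = (1.76 / 100) * 248.7
Error = 0.0176 * 248.7
Error = 4.3771

4.3771


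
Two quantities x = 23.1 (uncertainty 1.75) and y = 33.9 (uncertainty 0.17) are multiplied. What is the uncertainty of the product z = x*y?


For a product z = x*y, the relative uncertainty is:
uz/z = sqrt((ux/x)^2 + (uy/y)^2)
Relative uncertainties: ux/x = 1.75/23.1 = 0.075758
uy/y = 0.17/33.9 = 0.005015
z = 23.1 * 33.9 = 783.1
uz = 783.1 * sqrt(0.075758^2 + 0.005015^2) = 59.455

59.455


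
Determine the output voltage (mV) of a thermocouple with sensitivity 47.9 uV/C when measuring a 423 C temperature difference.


The thermocouple output V = sensitivity * dT.
V = 47.9 uV/C * 423 C
V = 20261.7 uV
V = 20.262 mV

20.262 mV


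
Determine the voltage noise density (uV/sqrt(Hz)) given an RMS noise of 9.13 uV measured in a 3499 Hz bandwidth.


Noise spectral density = Vrms / sqrt(BW).
NSD = 9.13 / sqrt(3499)
NSD = 9.13 / 59.1523
NSD = 0.1543 uV/sqrt(Hz)

0.1543 uV/sqrt(Hz)


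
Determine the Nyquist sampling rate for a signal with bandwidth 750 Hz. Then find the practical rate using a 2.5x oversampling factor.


By Nyquist theorem, fs_min = 2 * fmax.
fs_min = 2 * 750 = 1500 Hz
Practical rate = 2.5 * fs_min = 2.5 * 1500 = 3750 Hz

fs_min = 1500 Hz, fs_practical = 3750 Hz


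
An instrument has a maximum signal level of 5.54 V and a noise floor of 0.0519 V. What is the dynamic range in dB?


Dynamic range = 20 * log10(Vmax / Vnoise).
DR = 20 * log10(5.54 / 0.0519)
DR = 20 * log10(106.74)
DR = 40.57 dB

40.57 dB


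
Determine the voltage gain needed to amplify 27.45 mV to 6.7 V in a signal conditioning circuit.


Gain = Vout / Vin (converting to same units).
G = 6.7 V / 27.45 mV
G = 6700.0 mV / 27.45 mV
G = 244.08

244.08


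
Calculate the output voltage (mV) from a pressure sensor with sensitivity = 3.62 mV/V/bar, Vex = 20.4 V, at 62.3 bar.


Output = sensitivity * Vex * P.
Vout = 3.62 * 20.4 * 62.3
Vout = 73.848 * 62.3
Vout = 4600.73 mV

4600.73 mV


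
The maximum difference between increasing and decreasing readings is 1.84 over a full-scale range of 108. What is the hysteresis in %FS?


Hysteresis = (max difference / full scale) * 100%.
H = (1.84 / 108) * 100
H = 1.704 %FS

1.704 %FS


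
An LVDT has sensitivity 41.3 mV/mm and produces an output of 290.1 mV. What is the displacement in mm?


Displacement = Vout / sensitivity.
d = 290.1 / 41.3
d = 7.024 mm

7.024 mm


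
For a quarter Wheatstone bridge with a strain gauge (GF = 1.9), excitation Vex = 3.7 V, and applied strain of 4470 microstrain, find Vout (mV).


Quarter bridge output: Vout = (GF * epsilon * Vex) / 4.
Vout = (1.9 * 4470e-6 * 3.7) / 4
Vout = 0.0314241 / 4 V
Vout = 0.00785602 V = 7.856 mV

7.856 mV


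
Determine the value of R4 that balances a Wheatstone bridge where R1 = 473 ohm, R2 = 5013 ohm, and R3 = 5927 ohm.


At balance: R1*R4 = R2*R3, so R4 = R2*R3/R1.
R4 = 5013 * 5927 / 473
R4 = 29712051 / 473
R4 = 62816.18 ohm

62816.18 ohm


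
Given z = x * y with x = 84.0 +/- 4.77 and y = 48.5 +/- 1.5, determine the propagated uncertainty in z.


For a product z = x*y, the relative uncertainty is:
uz/z = sqrt((ux/x)^2 + (uy/y)^2)
Relative uncertainties: ux/x = 4.77/84.0 = 0.056786
uy/y = 1.5/48.5 = 0.030928
z = 84.0 * 48.5 = 4074.0
uz = 4074.0 * sqrt(0.056786^2 + 0.030928^2) = 263.432

263.432


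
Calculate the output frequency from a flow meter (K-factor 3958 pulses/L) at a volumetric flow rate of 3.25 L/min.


Frequency = K * Q / 60 (converting L/min to L/s).
f = 3958 * 3.25 / 60
f = 12863.5 / 60
f = 214.39 Hz

214.39 Hz


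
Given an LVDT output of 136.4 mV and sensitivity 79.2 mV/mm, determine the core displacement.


Displacement = Vout / sensitivity.
d = 136.4 / 79.2
d = 1.722 mm

1.722 mm


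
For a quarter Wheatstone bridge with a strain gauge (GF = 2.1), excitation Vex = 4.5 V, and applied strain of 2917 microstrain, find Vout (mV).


Quarter bridge output: Vout = (GF * epsilon * Vex) / 4.
Vout = (2.1 * 2917e-6 * 4.5) / 4
Vout = 0.02756565 / 4 V
Vout = 0.00689141 V = 6.8914 mV

6.8914 mV


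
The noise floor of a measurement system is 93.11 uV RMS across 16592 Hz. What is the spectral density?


Noise spectral density = Vrms / sqrt(BW).
NSD = 93.11 / sqrt(16592)
NSD = 93.11 / 128.8099
NSD = 0.7228 uV/sqrt(Hz)

0.7228 uV/sqrt(Hz)


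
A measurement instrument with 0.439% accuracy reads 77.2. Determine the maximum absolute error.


Absolute error = (accuracy% / 100) * reading.
Error = (0.439 / 100) * 77.2
Error = 0.00439 * 77.2
Error = 0.3389

0.3389


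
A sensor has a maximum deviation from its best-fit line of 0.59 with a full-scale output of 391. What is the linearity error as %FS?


Linearity error = (max deviation / full scale) * 100%.
Linearity = (0.59 / 391) * 100
Linearity = 0.151 %FS

0.151 %FS


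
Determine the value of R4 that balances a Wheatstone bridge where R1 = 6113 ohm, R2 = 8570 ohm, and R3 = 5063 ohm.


At balance: R1*R4 = R2*R3, so R4 = R2*R3/R1.
R4 = 8570 * 5063 / 6113
R4 = 43389910 / 6113
R4 = 7097.97 ohm

7097.97 ohm


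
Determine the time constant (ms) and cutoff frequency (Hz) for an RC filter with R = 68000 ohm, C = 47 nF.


Time constant: tau = R * C.
tau = 68000 * 4.70e-08 = 0.003196 s
tau = 3.196 ms
Cutoff frequency: fc = 1 / (2*pi*R*C).
fc = 1 / (2*pi*0.003196) = 49.8 Hz

tau = 3.196 ms, fc = 49.8 Hz


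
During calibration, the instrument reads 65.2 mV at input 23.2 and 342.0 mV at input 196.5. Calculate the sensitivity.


Sensitivity = (y2 - y1) / (x2 - x1).
S = (342.0 - 65.2) / (196.5 - 23.2)
S = 276.8 / 173.3
S = 1.5972 mV/unit

1.5972 mV/unit


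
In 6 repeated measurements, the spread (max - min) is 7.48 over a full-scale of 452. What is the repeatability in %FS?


Repeatability = (spread / full scale) * 100%.
R = (7.48 / 452) * 100
R = 1.655 %FS

1.655 %FS


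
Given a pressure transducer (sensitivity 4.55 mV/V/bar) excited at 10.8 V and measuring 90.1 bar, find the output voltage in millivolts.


Output = sensitivity * Vex * P.
Vout = 4.55 * 10.8 * 90.1
Vout = 49.14 * 90.1
Vout = 4427.51 mV

4427.51 mV


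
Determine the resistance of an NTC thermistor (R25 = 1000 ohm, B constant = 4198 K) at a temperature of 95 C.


NTC thermistor equation: Rt = R25 * exp(B * (1/T - 1/T25)).
T in Kelvin: 368.15 K, T25 = 298.15 K
1/T - 1/T25 = 1/368.15 - 1/298.15 = -0.00063773
B * (1/T - 1/T25) = 4198 * -0.00063773 = -2.6772
Rt = 1000 * exp(-2.6772) = 68.8 ohm

68.8 ohm


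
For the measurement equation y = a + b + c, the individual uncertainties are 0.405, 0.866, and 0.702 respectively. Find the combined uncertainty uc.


For a sum of independent quantities, uc = sqrt(u1^2 + u2^2 + u3^2).
uc = sqrt(0.405^2 + 0.866^2 + 0.702^2)
uc = sqrt(0.164025 + 0.749956 + 0.492804)
uc = 1.1861

1.1861


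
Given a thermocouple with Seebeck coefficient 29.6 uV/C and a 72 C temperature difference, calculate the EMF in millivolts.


The thermocouple output V = sensitivity * dT.
V = 29.6 uV/C * 72 C
V = 2131.2 uV
V = 2.131 mV

2.131 mV


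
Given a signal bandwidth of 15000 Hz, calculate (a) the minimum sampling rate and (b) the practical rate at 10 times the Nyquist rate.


By Nyquist theorem, fs_min = 2 * fmax.
fs_min = 2 * 15000 = 30000 Hz
Practical rate = 10 * fs_min = 10 * 30000 = 300000 Hz

fs_min = 30000 Hz, fs_practical = 300000 Hz


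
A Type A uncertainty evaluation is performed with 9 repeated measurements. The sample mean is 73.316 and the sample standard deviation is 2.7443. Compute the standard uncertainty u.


The standard uncertainty for Type A evaluation is u = s / sqrt(n).
u = 2.7443 / sqrt(9)
u = 2.7443 / 3.0
u = 0.9148

0.9148


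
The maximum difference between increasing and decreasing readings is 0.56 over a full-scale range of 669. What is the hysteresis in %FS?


Hysteresis = (max difference / full scale) * 100%.
H = (0.56 / 669) * 100
H = 0.084 %FS

0.084 %FS


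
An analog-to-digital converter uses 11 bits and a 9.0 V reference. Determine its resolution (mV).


The resolution (LSB) of an ADC is Vref / 2^n.
LSB = 9.0 / 2^11
LSB = 9.0 / 2048
LSB = 0.00439453 V = 4.39453125 mV

4.39453125 mV


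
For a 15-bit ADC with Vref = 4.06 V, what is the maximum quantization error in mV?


The maximum quantization error is +/- LSB/2.
LSB = Vref / 2^n = 4.06 / 32768 = 0.0001239 V
Max error = LSB / 2 = 0.0001239 / 2 = 6.195e-05 V
Max error = 0.062 mV

0.062 mV


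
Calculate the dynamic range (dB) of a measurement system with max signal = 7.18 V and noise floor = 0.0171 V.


Dynamic range = 20 * log10(Vmax / Vnoise).
DR = 20 * log10(7.18 / 0.0171)
DR = 20 * log10(419.88)
DR = 52.46 dB

52.46 dB


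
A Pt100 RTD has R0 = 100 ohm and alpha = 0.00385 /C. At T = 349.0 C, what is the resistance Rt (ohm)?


The RTD equation: Rt = R0 * (1 + alpha * T).
Rt = 100 * (1 + 0.00385 * 349.0)
Rt = 100 * (1 + 1.34365)
Rt = 100 * 2.34365
Rt = 234.365 ohm

234.365 ohm


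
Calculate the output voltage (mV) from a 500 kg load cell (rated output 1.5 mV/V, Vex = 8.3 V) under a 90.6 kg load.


Vout = rated_output * Vex * (load / capacity).
Vout = 1.5 * 8.3 * (90.6 / 500)
Vout = 1.5 * 8.3 * 0.1812
Vout = 2.256 mV

2.256 mV


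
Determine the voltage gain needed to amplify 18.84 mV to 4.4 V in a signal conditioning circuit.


Gain = Vout / Vin (converting to same units).
G = 4.4 V / 18.84 mV
G = 4400.0 mV / 18.84 mV
G = 233.55

233.55


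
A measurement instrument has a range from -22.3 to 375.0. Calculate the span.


Span = upper range - lower range.
Span = 375.0 - (-22.3)
Span = 397.3

397.3


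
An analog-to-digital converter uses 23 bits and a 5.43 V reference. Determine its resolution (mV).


The resolution (LSB) of an ADC is Vref / 2^n.
LSB = 5.43 / 2^23
LSB = 5.43 / 8388608
LSB = 6.5e-07 V = 0.00064731 mV

0.00064731 mV


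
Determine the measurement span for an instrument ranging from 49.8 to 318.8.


Span = upper range - lower range.
Span = 318.8 - (49.8)
Span = 269.0

269.0


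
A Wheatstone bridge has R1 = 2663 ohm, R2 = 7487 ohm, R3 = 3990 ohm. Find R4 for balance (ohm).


At balance: R1*R4 = R2*R3, so R4 = R2*R3/R1.
R4 = 7487 * 3990 / 2663
R4 = 29873130 / 2663
R4 = 11217.85 ohm

11217.85 ohm


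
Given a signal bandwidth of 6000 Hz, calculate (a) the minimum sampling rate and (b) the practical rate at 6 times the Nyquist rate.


By Nyquist theorem, fs_min = 2 * fmax.
fs_min = 2 * 6000 = 12000 Hz
Practical rate = 6 * fs_min = 6 * 12000 = 72000 Hz

fs_min = 12000 Hz, fs_practical = 72000 Hz


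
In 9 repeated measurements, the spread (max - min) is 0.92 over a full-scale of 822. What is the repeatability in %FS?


Repeatability = (spread / full scale) * 100%.
R = (0.92 / 822) * 100
R = 0.112 %FS

0.112 %FS


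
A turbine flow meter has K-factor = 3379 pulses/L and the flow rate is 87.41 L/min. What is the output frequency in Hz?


Frequency = K * Q / 60 (converting L/min to L/s).
f = 3379 * 87.41 / 60
f = 295358.39 / 60
f = 4922.64 Hz

4922.64 Hz


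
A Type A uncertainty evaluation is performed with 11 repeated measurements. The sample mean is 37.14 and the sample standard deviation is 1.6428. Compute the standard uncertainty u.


The standard uncertainty for Type A evaluation is u = s / sqrt(n).
u = 1.6428 / sqrt(11)
u = 1.6428 / 3.3166
u = 0.4953

0.4953


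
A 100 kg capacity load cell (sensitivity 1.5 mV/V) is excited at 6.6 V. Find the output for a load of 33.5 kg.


Vout = rated_output * Vex * (load / capacity).
Vout = 1.5 * 6.6 * (33.5 / 100)
Vout = 1.5 * 6.6 * 0.335
Vout = 3.316 mV

3.316 mV


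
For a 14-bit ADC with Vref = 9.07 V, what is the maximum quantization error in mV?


The maximum quantization error is +/- LSB/2.
LSB = Vref / 2^n = 9.07 / 16384 = 0.00055359 V
Max error = LSB / 2 = 0.00055359 / 2 = 0.00027679 V
Max error = 0.2768 mV

0.2768 mV


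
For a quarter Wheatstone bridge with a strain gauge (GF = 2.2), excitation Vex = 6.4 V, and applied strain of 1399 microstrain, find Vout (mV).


Quarter bridge output: Vout = (GF * epsilon * Vex) / 4.
Vout = (2.2 * 1399e-6 * 6.4) / 4
Vout = 0.01969792 / 4 V
Vout = 0.00492448 V = 4.9245 mV

4.9245 mV


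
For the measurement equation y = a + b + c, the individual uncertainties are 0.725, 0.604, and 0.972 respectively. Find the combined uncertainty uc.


For a sum of independent quantities, uc = sqrt(u1^2 + u2^2 + u3^2).
uc = sqrt(0.725^2 + 0.604^2 + 0.972^2)
uc = sqrt(0.525625 + 0.364816 + 0.944784)
uc = 1.3547

1.3547


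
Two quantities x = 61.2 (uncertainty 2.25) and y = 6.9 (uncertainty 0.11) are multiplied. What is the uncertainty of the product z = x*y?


For a product z = x*y, the relative uncertainty is:
uz/z = sqrt((ux/x)^2 + (uy/y)^2)
Relative uncertainties: ux/x = 2.25/61.2 = 0.036765
uy/y = 0.11/6.9 = 0.015942
z = 61.2 * 6.9 = 422.3
uz = 422.3 * sqrt(0.036765^2 + 0.015942^2) = 16.922

16.922


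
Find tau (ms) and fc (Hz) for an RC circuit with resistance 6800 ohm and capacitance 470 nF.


Time constant: tau = R * C.
tau = 6800 * 4.70e-07 = 0.003196 s
tau = 3.196 ms
Cutoff frequency: fc = 1 / (2*pi*R*C).
fc = 1 / (2*pi*0.003196) = 49.8 Hz

tau = 3.196 ms, fc = 49.8 Hz


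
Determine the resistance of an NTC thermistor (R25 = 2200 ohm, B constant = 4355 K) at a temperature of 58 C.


NTC thermistor equation: Rt = R25 * exp(B * (1/T - 1/T25)).
T in Kelvin: 331.15 K, T25 = 298.15 K
1/T - 1/T25 = 1/331.15 - 1/298.15 = -0.00033424
B * (1/T - 1/T25) = 4355 * -0.00033424 = -1.4556
Rt = 2200 * exp(-1.4556) = 513.2 ohm

513.2 ohm


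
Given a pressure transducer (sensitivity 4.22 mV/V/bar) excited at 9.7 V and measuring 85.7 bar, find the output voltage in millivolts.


Output = sensitivity * Vex * P.
Vout = 4.22 * 9.7 * 85.7
Vout = 40.934 * 85.7
Vout = 3508.04 mV

3508.04 mV


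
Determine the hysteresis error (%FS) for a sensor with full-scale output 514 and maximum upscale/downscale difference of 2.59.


Hysteresis = (max difference / full scale) * 100%.
H = (2.59 / 514) * 100
H = 0.504 %FS

0.504 %FS


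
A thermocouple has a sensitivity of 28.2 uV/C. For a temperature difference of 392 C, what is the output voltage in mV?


The thermocouple output V = sensitivity * dT.
V = 28.2 uV/C * 392 C
V = 11054.4 uV
V = 11.054 mV

11.054 mV


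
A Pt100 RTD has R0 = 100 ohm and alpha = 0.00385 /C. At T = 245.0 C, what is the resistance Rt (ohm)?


The RTD equation: Rt = R0 * (1 + alpha * T).
Rt = 100 * (1 + 0.00385 * 245.0)
Rt = 100 * (1 + 0.94325)
Rt = 100 * 1.94325
Rt = 194.325 ohm

194.325 ohm


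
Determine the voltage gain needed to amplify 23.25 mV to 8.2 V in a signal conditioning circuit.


Gain = Vout / Vin (converting to same units).
G = 8.2 V / 23.25 mV
G = 8200.0 mV / 23.25 mV
G = 352.69

352.69


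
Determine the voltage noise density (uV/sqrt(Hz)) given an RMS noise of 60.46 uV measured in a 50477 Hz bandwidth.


Noise spectral density = Vrms / sqrt(BW).
NSD = 60.46 / sqrt(50477)
NSD = 60.46 / 224.6709
NSD = 0.2691 uV/sqrt(Hz)

0.2691 uV/sqrt(Hz)


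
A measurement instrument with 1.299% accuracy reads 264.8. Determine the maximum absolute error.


Absolute error = (accuracy% / 100) * reading.
Error = (1.299 / 100) * 264.8
Error = 0.01299 * 264.8
Error = 3.4398

3.4398


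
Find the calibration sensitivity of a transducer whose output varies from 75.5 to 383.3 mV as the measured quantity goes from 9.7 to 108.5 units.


Sensitivity = (y2 - y1) / (x2 - x1).
S = (383.3 - 75.5) / (108.5 - 9.7)
S = 307.8 / 98.8
S = 3.1154 mV/unit

3.1154 mV/unit


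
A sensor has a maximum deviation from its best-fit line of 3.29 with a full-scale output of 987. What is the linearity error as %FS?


Linearity error = (max deviation / full scale) * 100%.
Linearity = (3.29 / 987) * 100
Linearity = 0.333 %FS

0.333 %FS


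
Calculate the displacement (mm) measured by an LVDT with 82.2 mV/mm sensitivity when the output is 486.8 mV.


Displacement = Vout / sensitivity.
d = 486.8 / 82.2
d = 5.922 mm

5.922 mm


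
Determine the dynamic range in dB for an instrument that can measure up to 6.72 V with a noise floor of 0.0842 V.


Dynamic range = 20 * log10(Vmax / Vnoise).
DR = 20 * log10(6.72 / 0.0842)
DR = 20 * log10(79.81)
DR = 38.04 dB

38.04 dB


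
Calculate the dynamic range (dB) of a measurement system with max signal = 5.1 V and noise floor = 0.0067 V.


Dynamic range = 20 * log10(Vmax / Vnoise).
DR = 20 * log10(5.1 / 0.0067)
DR = 20 * log10(761.19)
DR = 57.63 dB

57.63 dB


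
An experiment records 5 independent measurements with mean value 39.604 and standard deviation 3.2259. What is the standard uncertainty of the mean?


The standard uncertainty for Type A evaluation is u = s / sqrt(n).
u = 3.2259 / sqrt(5)
u = 3.2259 / 2.2361
u = 1.4427

1.4427


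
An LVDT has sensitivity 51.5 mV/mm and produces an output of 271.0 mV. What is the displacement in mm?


Displacement = Vout / sensitivity.
d = 271.0 / 51.5
d = 5.262 mm

5.262 mm


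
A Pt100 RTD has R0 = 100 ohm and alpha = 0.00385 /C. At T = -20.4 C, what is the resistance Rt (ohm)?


The RTD equation: Rt = R0 * (1 + alpha * T).
Rt = 100 * (1 + 0.00385 * -20.4)
Rt = 100 * (1 + -0.07854)
Rt = 100 * 0.92146
Rt = 92.146 ohm

92.146 ohm


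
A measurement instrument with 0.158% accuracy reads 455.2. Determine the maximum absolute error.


Absolute error = (accuracy% / 100) * reading.
Error = (0.158 / 100) * 455.2
Error = 0.00158 * 455.2
Error = 0.7192

0.7192


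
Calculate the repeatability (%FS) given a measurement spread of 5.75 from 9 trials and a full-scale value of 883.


Repeatability = (spread / full scale) * 100%.
R = (5.75 / 883) * 100
R = 0.651 %FS

0.651 %FS


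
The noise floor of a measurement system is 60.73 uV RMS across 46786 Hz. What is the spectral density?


Noise spectral density = Vrms / sqrt(BW).
NSD = 60.73 / sqrt(46786)
NSD = 60.73 / 216.3007
NSD = 0.2808 uV/sqrt(Hz)

0.2808 uV/sqrt(Hz)


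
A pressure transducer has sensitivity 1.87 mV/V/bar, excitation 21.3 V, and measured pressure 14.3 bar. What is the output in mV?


Output = sensitivity * Vex * P.
Vout = 1.87 * 21.3 * 14.3
Vout = 39.831 * 14.3
Vout = 569.58 mV

569.58 mV


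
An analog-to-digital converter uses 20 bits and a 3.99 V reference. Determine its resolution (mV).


The resolution (LSB) of an ADC is Vref / 2^n.
LSB = 3.99 / 2^20
LSB = 3.99 / 1048576
LSB = 3.81e-06 V = 0.00380516 mV

0.00380516 mV


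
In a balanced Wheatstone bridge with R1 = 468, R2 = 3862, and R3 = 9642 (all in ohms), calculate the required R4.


At balance: R1*R4 = R2*R3, so R4 = R2*R3/R1.
R4 = 3862 * 9642 / 468
R4 = 37237404 / 468
R4 = 79567.1 ohm

79567.1 ohm


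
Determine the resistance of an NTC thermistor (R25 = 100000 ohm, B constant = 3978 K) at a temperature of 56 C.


NTC thermistor equation: Rt = R25 * exp(B * (1/T - 1/T25)).
T in Kelvin: 329.15 K, T25 = 298.15 K
1/T - 1/T25 = 1/329.15 - 1/298.15 = -0.00031589
B * (1/T - 1/T25) = 3978 * -0.00031589 = -1.2566
Rt = 100000 * exp(-1.2566) = 28461.9 ohm

28461.9 ohm


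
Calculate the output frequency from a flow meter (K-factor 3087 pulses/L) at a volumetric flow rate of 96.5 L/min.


Frequency = K * Q / 60 (converting L/min to L/s).
f = 3087 * 96.5 / 60
f = 297895.5 / 60
f = 4964.93 Hz

4964.93 Hz


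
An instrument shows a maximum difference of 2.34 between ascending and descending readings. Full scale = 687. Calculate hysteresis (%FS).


Hysteresis = (max difference / full scale) * 100%.
H = (2.34 / 687) * 100
H = 0.341 %FS

0.341 %FS


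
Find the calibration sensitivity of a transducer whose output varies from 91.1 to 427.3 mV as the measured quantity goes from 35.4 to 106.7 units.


Sensitivity = (y2 - y1) / (x2 - x1).
S = (427.3 - 91.1) / (106.7 - 35.4)
S = 336.2 / 71.3
S = 4.7153 mV/unit

4.7153 mV/unit


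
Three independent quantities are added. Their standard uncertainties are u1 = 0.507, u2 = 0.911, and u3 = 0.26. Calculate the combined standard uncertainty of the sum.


For a sum of independent quantities, uc = sqrt(u1^2 + u2^2 + u3^2).
uc = sqrt(0.507^2 + 0.911^2 + 0.26^2)
uc = sqrt(0.257049 + 0.829921 + 0.0676)
uc = 1.0745

1.0745


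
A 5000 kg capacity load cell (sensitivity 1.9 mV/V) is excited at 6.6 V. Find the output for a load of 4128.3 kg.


Vout = rated_output * Vex * (load / capacity).
Vout = 1.9 * 6.6 * (4128.3 / 5000)
Vout = 1.9 * 6.6 * 0.82566
Vout = 10.354 mV

10.354 mV


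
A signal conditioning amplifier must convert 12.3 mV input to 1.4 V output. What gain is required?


Gain = Vout / Vin (converting to same units).
G = 1.4 V / 12.3 mV
G = 1400.0 mV / 12.3 mV
G = 113.82

113.82


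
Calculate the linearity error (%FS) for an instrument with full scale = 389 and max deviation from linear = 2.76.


Linearity error = (max deviation / full scale) * 100%.
Linearity = (2.76 / 389) * 100
Linearity = 0.71 %FS

0.71 %FS


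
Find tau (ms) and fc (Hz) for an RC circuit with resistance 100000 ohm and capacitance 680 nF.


Time constant: tau = R * C.
tau = 100000 * 6.80e-07 = 0.068 s
tau = 68.0 ms
Cutoff frequency: fc = 1 / (2*pi*R*C).
fc = 1 / (2*pi*0.068) = 2.34 Hz

tau = 68.0 ms, fc = 2.34 Hz


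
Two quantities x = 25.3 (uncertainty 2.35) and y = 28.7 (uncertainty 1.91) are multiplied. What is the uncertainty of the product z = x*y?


For a product z = x*y, the relative uncertainty is:
uz/z = sqrt((ux/x)^2 + (uy/y)^2)
Relative uncertainties: ux/x = 2.35/25.3 = 0.092885
uy/y = 1.91/28.7 = 0.066551
z = 25.3 * 28.7 = 726.1
uz = 726.1 * sqrt(0.092885^2 + 0.066551^2) = 82.97

82.97


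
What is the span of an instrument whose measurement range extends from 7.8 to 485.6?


Span = upper range - lower range.
Span = 485.6 - (7.8)
Span = 477.8

477.8


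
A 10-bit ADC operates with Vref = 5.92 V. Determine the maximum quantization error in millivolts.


The maximum quantization error is +/- LSB/2.
LSB = Vref / 2^n = 5.92 / 1024 = 0.00578125 V
Max error = LSB / 2 = 0.00578125 / 2 = 0.00289062 V
Max error = 2.8906 mV

2.8906 mV


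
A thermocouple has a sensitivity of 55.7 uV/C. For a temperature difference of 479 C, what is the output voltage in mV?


The thermocouple output V = sensitivity * dT.
V = 55.7 uV/C * 479 C
V = 26680.3 uV
V = 26.68 mV

26.68 mV


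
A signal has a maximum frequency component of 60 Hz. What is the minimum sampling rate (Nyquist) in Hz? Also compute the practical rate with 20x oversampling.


By Nyquist theorem, fs_min = 2 * fmax.
fs_min = 2 * 60 = 120 Hz
Practical rate = 20 * fs_min = 20 * 120 = 2400 Hz

fs_min = 120 Hz, fs_practical = 2400 Hz


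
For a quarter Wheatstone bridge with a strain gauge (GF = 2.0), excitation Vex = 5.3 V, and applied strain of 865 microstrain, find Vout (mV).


Quarter bridge output: Vout = (GF * epsilon * Vex) / 4.
Vout = (2.0 * 865e-6 * 5.3) / 4
Vout = 0.009169 / 4 V
Vout = 0.00229225 V = 2.2923 mV

2.2923 mV


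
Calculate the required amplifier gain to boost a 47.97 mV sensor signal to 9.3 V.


Gain = Vout / Vin (converting to same units).
G = 9.3 V / 47.97 mV
G = 9300.0 mV / 47.97 mV
G = 193.87

193.87


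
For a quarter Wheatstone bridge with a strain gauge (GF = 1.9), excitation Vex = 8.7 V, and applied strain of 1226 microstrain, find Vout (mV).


Quarter bridge output: Vout = (GF * epsilon * Vex) / 4.
Vout = (1.9 * 1226e-6 * 8.7) / 4
Vout = 0.02026578 / 4 V
Vout = 0.00506645 V = 5.0664 mV

5.0664 mV


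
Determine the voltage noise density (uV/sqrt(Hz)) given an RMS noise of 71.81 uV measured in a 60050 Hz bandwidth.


Noise spectral density = Vrms / sqrt(BW).
NSD = 71.81 / sqrt(60050)
NSD = 71.81 / 245.051
NSD = 0.293 uV/sqrt(Hz)

0.293 uV/sqrt(Hz)


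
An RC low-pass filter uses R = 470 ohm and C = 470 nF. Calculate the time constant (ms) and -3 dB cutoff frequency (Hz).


Time constant: tau = R * C.
tau = 470 * 4.70e-07 = 0.0002209 s
tau = 0.2209 ms
Cutoff frequency: fc = 1 / (2*pi*R*C).
fc = 1 / (2*pi*0.0002209) = 720.48 Hz

tau = 0.2209 ms, fc = 720.48 Hz
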